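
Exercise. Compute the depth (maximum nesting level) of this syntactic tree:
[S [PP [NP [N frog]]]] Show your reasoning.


Count bracket nesting levels:
'[' at pos 0: depth = 1
'[' at pos 3: depth = 2
'[' at pos 7: depth = 3
'[' at pos 11: depth = 4
Maximum depth reached: 4

4


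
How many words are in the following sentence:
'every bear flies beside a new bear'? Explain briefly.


Split into words: every | bear | flies | beside | a | new | bear = 7 words.

7


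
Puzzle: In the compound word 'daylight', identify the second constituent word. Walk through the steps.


Split 'daylight' into 'day' + 'light'. The second part is 'light'.

light


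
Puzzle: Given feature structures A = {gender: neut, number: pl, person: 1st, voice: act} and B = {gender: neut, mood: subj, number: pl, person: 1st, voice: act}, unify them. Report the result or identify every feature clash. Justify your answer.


Compare features:
gender: A=neut vs B=neut -> unified: neut
mood: A=_ vs B=subj -> unified: subj
number: A=pl vs B=pl -> unified: pl
person: A=1st vs B=1st -> unified: 1st
voice: A=act vs B=act -> unified: act
No clashes found.

Unified: {gender: neut, mood: subj, number: pl, person: 1st, voice: act}


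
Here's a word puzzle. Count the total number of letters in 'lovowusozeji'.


Spell out 'lovowusozeji' and number each letter: l(1), o(2), v(3), o(4), w(5), u(6), s(7), o(8), z(9), e(10), j(11), i(12). Total: 12 letters.

12


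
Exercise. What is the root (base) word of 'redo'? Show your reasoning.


Remove prefix 're' from 'redo' to get root 'do'.

do


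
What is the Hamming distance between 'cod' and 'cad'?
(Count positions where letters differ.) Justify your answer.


Alignment:
Position 1: 'c' vs 'c' = match
Position 2: 'o' vs 'a' = DIFFER
Position 3: 'd' vs 'd' = match
Total differences: 1

1


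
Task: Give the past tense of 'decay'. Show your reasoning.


Apply rule: Add -ed. 'decay' becomes 'decayed'.

decayed


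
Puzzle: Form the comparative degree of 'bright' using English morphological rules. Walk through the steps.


Apply comparative formation (add -er): 'bright' -> 'brighter'.

brighter


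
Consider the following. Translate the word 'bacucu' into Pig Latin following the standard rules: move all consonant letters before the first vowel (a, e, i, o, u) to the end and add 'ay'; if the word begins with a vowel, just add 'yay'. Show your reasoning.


'bacucu': move consonant cluster 'b' to end and add 'ay': 'acucubay'.

acucubay


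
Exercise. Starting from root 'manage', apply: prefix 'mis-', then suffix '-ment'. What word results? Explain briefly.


Step 1: Add prefix 'mis-' to 'manage' = 'mismanage'
Step 2: Add suffix '-ment' to 'mismanage' = 'mismanagement'

mismanagement


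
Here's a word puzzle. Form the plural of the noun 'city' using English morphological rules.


Apply rule: Change -y to -ies (consonant + y). 'city' becomes 'cities'.

cities


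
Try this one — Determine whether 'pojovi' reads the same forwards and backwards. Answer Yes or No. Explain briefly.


Forward: 'pojovi'
Reversed: 'ivojop'
They differ.

No


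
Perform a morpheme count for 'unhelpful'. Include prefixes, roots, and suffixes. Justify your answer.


Decomposition: un- (prefix) + help (root) + -ful (suffix) = 3 morpheme(s)

3 morphemes


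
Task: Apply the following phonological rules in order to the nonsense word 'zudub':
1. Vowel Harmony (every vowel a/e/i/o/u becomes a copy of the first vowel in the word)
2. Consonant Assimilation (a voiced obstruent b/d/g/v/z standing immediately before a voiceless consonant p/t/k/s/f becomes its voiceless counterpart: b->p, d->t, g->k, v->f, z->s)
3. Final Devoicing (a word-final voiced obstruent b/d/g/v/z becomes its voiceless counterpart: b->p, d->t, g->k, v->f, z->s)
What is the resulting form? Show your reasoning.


Starting form: 'zudub'
Rule 1: Vowel Harmony: all vowels already match. No change.
Rule 2: Consonant Assimilation: no voiced obstruent (b/d/g/v/z) stands immediately before a voiceless consonant (p/t/k/s/f). No change.
Rule 3: Final Devoicing: word-final voiced obstruent 'b' becomes voiceless 'p'. 'zudub' -> 'zudup'
Final form: 'zudup'

zudup


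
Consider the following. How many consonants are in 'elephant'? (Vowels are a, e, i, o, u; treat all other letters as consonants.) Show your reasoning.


Consonants in 'elephant': l, p, h, n, t = 5 consonants.

5


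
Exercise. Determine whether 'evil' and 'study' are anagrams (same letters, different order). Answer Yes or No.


Sorted letters of 'evil': 'eilv'
Sorted letters of 'study': 'dstuy'
They do not match.

No


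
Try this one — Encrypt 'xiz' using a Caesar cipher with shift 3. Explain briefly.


Shift each letter by 3: x -> a, i -> l, z -> c. Result: 'alc'.

alc


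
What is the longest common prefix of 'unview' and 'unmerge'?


Compare from the start: 2 characters match: 'un'. Mismatch at position 3: 'v' vs 'm'.

un


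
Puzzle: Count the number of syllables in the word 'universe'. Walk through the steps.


Break 'universe' into syllables: u-ni-verse -> u | ni | verse = 3 syllables

3 syllables


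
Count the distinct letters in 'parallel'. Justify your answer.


Unique letters in 'parallel': {a, e, l, p, r} = 5 distinct letters.

5


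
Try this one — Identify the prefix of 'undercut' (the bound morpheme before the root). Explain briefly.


The word 'undercut' = 'under' (prefix) + 'cut' (root). The prefix is 'under'.

under


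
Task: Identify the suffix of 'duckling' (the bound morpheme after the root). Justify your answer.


The word 'duckling' = 'duck' (root) + '-ling' (suffix). The suffix is '-ling'.

ling


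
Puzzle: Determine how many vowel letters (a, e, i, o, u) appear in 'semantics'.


Vowels in 'semantics': e, a, i = 3 vowels.

3


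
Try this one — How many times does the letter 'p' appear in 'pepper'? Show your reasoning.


Letter 'p' in 'pepper': found at position(s) 1, 3, 4 = 3 occurrence(s).

3


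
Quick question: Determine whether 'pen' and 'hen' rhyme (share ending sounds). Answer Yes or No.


Rime (stressed vowel + following sounds) of 'pen': -en = /ɛn/
Rime of 'hen': -en = /ɛn/
/ɛn/ and /ɛn/ are the same ending sound, so the words rhyme.

Yes


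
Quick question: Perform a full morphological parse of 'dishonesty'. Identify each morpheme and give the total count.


Step 1: Identify prefix: 'dis' (meaning: not/apart)
Step 2: Identify root: 'honest'
Step 3: Identify suffix(es): 'y'
Decomposition: dis- (prefix: not/apart) + honest (root) + -y (suffix: quality)
Total morphemes: 3

3 morphemes (dis- (prefix: not/apart) + honest (root) + -y (suffix: quality))


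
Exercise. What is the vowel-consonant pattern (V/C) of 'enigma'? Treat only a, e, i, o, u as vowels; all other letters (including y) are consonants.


Letter mapping: e = V, n = C, i = V, g = C, m = C, a = V.

VCVCCV


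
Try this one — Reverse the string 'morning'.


Reverse 'morning' character by character: 'gninrom'.

gninrom


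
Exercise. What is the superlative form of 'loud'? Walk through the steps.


Apply superlative formation (add -est): 'loud' -> 'loudest'.

loudest


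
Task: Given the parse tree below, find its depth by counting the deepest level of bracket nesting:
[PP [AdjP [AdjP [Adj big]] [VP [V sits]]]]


Count bracket nesting levels:
'[' at pos 0: depth = 1
'[' at pos 4: depth = 2
'[' at pos 10: depth = 3
'[' at pos 16: depth = 4
'[' at pos 27: depth = 3
'[' at pos 31: depth = 4
Maximum depth reached: 4

4


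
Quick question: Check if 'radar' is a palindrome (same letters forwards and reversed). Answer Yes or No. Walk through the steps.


Forward: 'radar'
Reversed: 'radar'
They are identical.

Yes


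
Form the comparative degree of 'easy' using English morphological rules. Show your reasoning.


Apply comparative formation (consonant + y: change y to i, add -er): 'easy' -> 'easier'.

easier


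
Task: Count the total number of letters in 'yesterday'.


Spell out 'yesterday' and number each letter: y(1), e(2), s(3), t(4), e(5), r(6), d(7), a(8), y(9). Total: 9 letters.

9


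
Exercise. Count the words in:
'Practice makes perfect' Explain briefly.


Split into words: Practice | makes | perfect = 3 words.

3


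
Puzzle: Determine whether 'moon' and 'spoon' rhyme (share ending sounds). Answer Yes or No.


Rime (stressed vowel + following sounds) of 'moon': -oon = /uːn/
Rime of 'spoon': -oon = /uːn/
/uːn/ and /uːn/ are the same ending sound, so the words rhyme.

Yes


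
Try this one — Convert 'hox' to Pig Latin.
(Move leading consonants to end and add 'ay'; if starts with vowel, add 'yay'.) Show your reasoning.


'hox': move consonant cluster 'h' to end and add 'ay': 'oxhay'.

oxhay


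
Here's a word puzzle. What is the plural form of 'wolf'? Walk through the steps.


Apply rule: Change -f to -ves. 'wolf' becomes 'wolves'.

wolves


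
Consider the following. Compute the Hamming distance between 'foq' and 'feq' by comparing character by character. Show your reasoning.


Alignment:
Position 1: 'f' vs 'f' = match
Position 2: 'o' vs 'e' = DIFFER
Position 3: 'q' vs 'q' = match
Total differences: 1

1


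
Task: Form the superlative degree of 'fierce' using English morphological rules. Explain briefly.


Apply superlative formation (ends in e: add -st): 'fierce' -> 'fiercest'.

fiercest


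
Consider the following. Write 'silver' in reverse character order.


Reverse 'silver' character by character: 'revlis'.

revlis


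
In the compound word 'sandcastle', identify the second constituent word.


Split 'sandcastle' into 'sand' + 'castle'. The second part is 'castle'.

castle


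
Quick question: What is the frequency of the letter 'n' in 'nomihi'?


Letter 'n' in 'nomihi': found at position(s) 1 = 1 occurrence(s).

1


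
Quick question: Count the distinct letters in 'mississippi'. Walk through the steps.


Unique letters in 'mississippi': {i, m, p, s} = 4 distinct letters.

4


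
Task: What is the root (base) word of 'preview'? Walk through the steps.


Remove prefix 'pre' from 'preview' to get root 'view'.

view


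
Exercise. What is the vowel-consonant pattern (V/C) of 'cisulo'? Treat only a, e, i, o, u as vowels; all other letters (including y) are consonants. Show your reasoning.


Letter mapping: c = C, i = V, s = C, u = V, l = C, o = V.

CVCVCV


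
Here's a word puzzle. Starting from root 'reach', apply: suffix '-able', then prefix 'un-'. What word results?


Step 1: Add suffix '-able' to 'reach' = 'reachable'
Step 2: Add prefix 'un-' to 'reachable' = 'unreachable'

unreachable


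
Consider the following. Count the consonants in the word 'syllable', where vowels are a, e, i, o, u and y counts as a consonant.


Consonants in 'syllable': s, y, l, l, b, l = 6 consonants.

6


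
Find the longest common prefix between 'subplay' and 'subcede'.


Compare from the start: 3 characters match: 'sub'. Mismatch at position 4: 'p' vs 'c'.

sub


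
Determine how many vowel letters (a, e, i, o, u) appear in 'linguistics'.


Vowels in 'linguistics': i, u, i, i = 4 vowels.

4


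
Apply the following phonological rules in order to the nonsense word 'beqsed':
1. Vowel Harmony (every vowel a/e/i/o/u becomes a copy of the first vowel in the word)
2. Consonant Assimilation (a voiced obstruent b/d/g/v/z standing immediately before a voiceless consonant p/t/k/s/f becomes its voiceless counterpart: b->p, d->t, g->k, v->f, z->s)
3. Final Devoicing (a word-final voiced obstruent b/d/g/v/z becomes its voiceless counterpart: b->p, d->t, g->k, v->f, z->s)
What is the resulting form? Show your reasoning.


Starting form: 'beqsed'
Rule 1: Vowel Harmony: all vowels already match. No change.
Rule 2: Consonant Assimilation: no voiced obstruent (b/d/g/v/z) stands immediately before a voiceless consonant (p/t/k/s/f). No change.
Rule 3: Final Devoicing: word-final voiced obstruent 'd' becomes voiceless 't'. 'beqsed' -> 'beqset'
Final form: 'beqset'

beqset


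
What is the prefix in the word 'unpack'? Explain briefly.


The word 'unpack' = 'un' (prefix) + 'pack' (root). The prefix is 'un'.

un


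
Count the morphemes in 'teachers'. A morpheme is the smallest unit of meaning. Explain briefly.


Decomposition: teach (root) + -er (suffix) + -s (plural) = 3 morpheme(s)

3 morphemes


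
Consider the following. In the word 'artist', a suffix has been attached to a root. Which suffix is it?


The word 'artist' = 'art' (root) + '-ist' (suffix). The suffix is '-ist'.

ist


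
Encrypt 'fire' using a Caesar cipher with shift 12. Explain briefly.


Shift each letter by 12: f -> r, i -> u, r -> d, e -> q. Result: 'rudq'.

rudq


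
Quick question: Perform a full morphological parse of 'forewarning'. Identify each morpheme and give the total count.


Step 1: Identify prefix: 'fore' (meaning: before/front)
Step 2: Identify root: 'warn'
Step 3: Identify suffix(es): 'ing'
Decomposition: fore- (prefix: before/front) + warn (root) + -ing (suffix: ongoing action)
Total morphemes: 3

3 morphemes (fore- (prefix: before/front) + warn (root) + -ing (suffix: ongoing action))


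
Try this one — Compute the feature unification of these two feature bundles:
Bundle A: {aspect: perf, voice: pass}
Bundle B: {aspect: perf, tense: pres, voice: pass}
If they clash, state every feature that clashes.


Compare features:
aspect: A=perf vs B=perf -> unified: perf
tense: A=_ vs B=pres -> unified: pres
voice: A=pass vs B=pass -> unified: pass
No clashes found.

Unified: {aspect: perf, tense: pres, voice: pass}


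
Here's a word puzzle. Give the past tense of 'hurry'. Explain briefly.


Apply rule: Change -y to -ied. 'hurry' becomes 'hurried'.

hurried


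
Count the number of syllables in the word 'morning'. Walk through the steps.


Break 'morning' into syllables: morn-ing -> morn | ing = 2 syllables

2 syllables


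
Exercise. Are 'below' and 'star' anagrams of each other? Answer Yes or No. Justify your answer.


Sorted letters of 'below': 'below'
Sorted letters of 'star': 'arst'
They do not match.

No


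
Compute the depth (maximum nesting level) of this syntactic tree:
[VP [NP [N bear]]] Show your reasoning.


Count bracket nesting levels:
'[' at pos 0: depth = 1
'[' at pos 4: depth = 2
'[' at pos 8: depth = 3
Maximum depth reached: 3

3


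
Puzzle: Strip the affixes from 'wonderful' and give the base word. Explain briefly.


Remove suffix '-ful' from 'wonderful' to get root 'wonder'.

wonder


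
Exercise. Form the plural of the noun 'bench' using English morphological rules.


Apply rule: Add -es (sibilant/fricative ending). 'bench' becomes 'benches'.

benches


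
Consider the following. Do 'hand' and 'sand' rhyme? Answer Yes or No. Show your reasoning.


Rime (stressed vowel + following sounds) of 'hand': -and = /ænd/
Rime of 'sand': -and = /ænd/
/ænd/ and /ænd/ are the same ending sound, so the words rhyme.

Yes


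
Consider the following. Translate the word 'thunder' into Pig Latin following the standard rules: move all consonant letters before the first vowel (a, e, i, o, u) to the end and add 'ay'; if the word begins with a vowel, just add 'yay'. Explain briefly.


'thunder': move consonant cluster 'th' to end and add 'ay': 'underthay'.

underthay


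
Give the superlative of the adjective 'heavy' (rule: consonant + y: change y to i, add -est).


Apply superlative formation (consonant + y: change y to i, add -est): 'heavy' -> 'heaviest'.

heaviest


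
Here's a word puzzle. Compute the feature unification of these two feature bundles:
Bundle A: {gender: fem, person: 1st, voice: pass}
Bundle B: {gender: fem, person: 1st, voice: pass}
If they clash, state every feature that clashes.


Compare features:
gender: A=fem vs B=fem -> unified: fem
person: A=1st vs B=1st -> unified: 1st
voice: A=pass vs B=pass -> unified: pass
No clashes found.

Unified: {gender: fem, person: 1st, voice: pass}


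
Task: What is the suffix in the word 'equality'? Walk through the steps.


The word 'equality' = 'equal' (root) + '-ity' (suffix). The suffix is '-ity'.

ity


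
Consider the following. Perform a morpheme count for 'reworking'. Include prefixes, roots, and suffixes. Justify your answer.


Decomposition: re- (prefix) + work (root) + -ing (suffix) = 3 morpheme(s)

3 morphemes


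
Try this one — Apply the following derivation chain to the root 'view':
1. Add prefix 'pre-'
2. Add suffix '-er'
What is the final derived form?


Step 1: Add prefix 'pre-' to 'view' = 'preview'
Step 2: Add suffix '-er' to 'preview' = 'previewer'

previewer


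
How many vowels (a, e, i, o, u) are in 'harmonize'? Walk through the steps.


Vowels in 'harmonize': a, o, i, e = 4 vowels.

4


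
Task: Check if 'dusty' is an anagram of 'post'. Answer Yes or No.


Sorted letters of 'dusty': 'dstuy'
Sorted letters of 'post': 'opst'
They do not match.

No


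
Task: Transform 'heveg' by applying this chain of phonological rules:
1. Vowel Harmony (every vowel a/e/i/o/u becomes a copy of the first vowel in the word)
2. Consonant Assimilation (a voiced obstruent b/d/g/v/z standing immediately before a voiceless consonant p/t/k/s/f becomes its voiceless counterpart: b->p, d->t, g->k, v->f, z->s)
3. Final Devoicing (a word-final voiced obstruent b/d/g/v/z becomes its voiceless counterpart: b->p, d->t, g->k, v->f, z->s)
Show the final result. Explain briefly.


Starting form: 'heveg'
Rule 1: Vowel Harmony: all vowels already match. No change.
Rule 2: Consonant Assimilation: no voiced obstruent (b/d/g/v/z) stands immediately before a voiceless consonant (p/t/k/s/f). No change.
Rule 3: Final Devoicing: word-final voiced obstruent 'g' becomes voiceless 'k'. 'heveg' -> 'hevek'
Final form: 'hevek'

hevek


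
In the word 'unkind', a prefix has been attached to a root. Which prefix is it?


The word 'unkind' = 'un' (prefix) + 'kind' (root). The prefix is 'un'.

un


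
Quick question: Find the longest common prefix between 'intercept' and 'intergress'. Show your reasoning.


Compare from the start: 5 characters match: 'inter'. Mismatch at position 6: 'c' vs 'g'.

inter


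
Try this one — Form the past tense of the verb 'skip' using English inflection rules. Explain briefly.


Apply rule: Double final consonant and add -ed. 'skip' becomes 'skipped'.

skipped


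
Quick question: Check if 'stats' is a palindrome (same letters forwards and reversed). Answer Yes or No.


Forward: 'stats'
Reversed: 'stats'
They are identical.

Yes


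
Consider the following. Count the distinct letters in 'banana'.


Unique letters in 'banana': {a, b, n} = 3 distinct letters.

3


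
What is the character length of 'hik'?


Spell out 'hik' and number each letter: h(1), i(2), k(3). Total: 3 letters.

3


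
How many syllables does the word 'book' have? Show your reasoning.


Break 'book' into syllables: book -> book = 1 syllable

1 syllable


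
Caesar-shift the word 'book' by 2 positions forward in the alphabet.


Shift each letter by 2: b -> d, o -> q, o -> q, k -> m. Result: 'dqqm'.

dqqm


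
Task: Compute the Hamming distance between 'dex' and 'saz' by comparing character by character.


Alignment:
Position 1: 'd' vs 's' = DIFFER
Position 2: 'e' vs 'a' = DIFFER
Position 3: 'x' vs 'z' = DIFFER
Total differences: 3

3


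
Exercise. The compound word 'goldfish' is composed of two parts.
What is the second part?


Split 'goldfish' into 'gold' + 'fish'. The second part is 'fish'.

fish


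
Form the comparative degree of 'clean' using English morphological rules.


Apply comparative formation (add -er): 'clean' -> 'cleaner'.

cleaner


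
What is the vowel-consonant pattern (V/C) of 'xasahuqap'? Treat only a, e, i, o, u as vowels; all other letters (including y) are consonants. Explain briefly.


Letter mapping: x = C, a = V, s = C, a = V, h = C, u = V, q = C, a = V, p = C.

CVCVCVCVC


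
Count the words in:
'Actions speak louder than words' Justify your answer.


Split into words: Actions | speak | louder | than | words = 5 words.

5


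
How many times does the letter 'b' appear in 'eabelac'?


Letter 'b' in 'eabelac': found at position(s) 3 = 1 occurrence(s).

1


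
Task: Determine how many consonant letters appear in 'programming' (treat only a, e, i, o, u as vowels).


Consonants in 'programming': p, r, g, r, m, m, n, g = 8 consonants.

8


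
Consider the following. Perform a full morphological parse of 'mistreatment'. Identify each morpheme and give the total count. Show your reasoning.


Step 1: Identify prefix: 'mis' (meaning: wrongly)
Step 2: Identify root: 'treat'
Step 3: Identify suffix(es): 'ment'
Decomposition: mis- (prefix: wrongly) + treat (root) + -ment (suffix: action/result)
Total morphemes: 3

3 morphemes (mis- (prefix: wrongly) + treat (root) + -ment (suffix: action/result))


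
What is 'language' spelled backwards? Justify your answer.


Reverse 'language' character by character: 'egaugnal'.

egaugnal


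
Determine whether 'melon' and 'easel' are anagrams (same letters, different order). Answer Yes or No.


Sorted letters of 'melon': 'elmno'
Sorted letters of 'easel': 'aeels'
They do not match.

No


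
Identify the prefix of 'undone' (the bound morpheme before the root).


The word 'undone' = 'un' (prefix) + 'done' (root). The prefix is 'un'.

un


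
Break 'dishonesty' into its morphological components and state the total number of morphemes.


Step 1: Identify prefix: 'dis' (meaning: not/apart)
Step 2: Identify root: 'honest'
Step 3: Identify suffix(es): 'y'
Decomposition: dis- (prefix: not/apart) + honest (root) + -y (suffix: quality)
Total morphemes: 3

3 morphemes (dis- (prefix: not/apart) + honest (root) + -y (suffix: quality))


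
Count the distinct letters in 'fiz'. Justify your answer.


Unique letters in 'fiz': {f, i, z} = 3 distinct letters.

3


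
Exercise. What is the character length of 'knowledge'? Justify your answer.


Spell out 'knowledge' and number each letter: k(1), n(2), o(3), w(4), l(5), e(6), d(7), g(8), e(9). Total: 9 letters.

9


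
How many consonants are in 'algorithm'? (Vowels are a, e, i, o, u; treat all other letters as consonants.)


Consonants in 'algorithm': l, g, r, t, h, m = 6 consonants.

6


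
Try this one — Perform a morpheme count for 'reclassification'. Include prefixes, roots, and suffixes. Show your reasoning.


Decomposition: re- (prefix) + class (root) + -ify (suffix) + -ation (suffix) = 4 morpheme(s)

4 morphemes


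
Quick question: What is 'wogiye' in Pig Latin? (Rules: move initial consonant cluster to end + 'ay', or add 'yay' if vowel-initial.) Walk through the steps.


'wogiye': move consonant cluster 'w' to end and add 'ay': 'ogiyeway'.

ogiyeway


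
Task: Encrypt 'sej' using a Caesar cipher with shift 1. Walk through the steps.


Shift each letter by 1: s -> t, e -> f, j -> k. Result: 'tfk'.

tfk


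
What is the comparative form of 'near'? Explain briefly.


Apply comparative formation (add -er): 'near' -> 'nearer'.

nearer


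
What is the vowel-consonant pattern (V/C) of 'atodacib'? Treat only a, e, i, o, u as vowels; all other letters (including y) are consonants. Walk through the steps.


Letter mapping: a = V, t = C, o = V, d = C, a = V, c = C, i = V, b = C.

VCVCVCVC


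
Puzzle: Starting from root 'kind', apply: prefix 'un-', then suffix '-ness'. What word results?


Step 1: Add prefix 'un-' to 'kind' = 'unkind'
Step 2: Add suffix '-ness' to 'unkind' = 'unkindness'

unkindness


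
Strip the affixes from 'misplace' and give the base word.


Remove prefix 'mis' from 'misplace' to get root 'place'.

place


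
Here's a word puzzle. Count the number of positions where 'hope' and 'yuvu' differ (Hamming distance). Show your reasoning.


Alignment:
Position 1: 'h' vs 'y' = DIFFER
Position 2: 'o' vs 'u' = DIFFER
Position 3: 'p' vs 'v' = DIFFER
Position 4: 'e' vs 'u' = DIFFER
Total differences: 4

4


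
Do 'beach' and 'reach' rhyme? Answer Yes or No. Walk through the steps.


Rime (stressed vowel + following sounds) of 'beach': -each = /iːtʃ/
Rime of 'reach': -each = /iːtʃ/
/iːtʃ/ and /iːtʃ/ are the same ending sound, so the words rhyme.

Yes


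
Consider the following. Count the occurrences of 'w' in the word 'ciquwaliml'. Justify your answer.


Letter 'w' in 'ciquwaliml': found at position(s) 5 = 1 occurrence(s).

1


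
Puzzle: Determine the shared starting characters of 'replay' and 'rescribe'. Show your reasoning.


Compare from the start: 2 characters match: 're'. Mismatch at position 3: 'p' vs 's'.

re


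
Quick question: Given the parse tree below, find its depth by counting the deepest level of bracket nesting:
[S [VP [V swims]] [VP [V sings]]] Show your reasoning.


Count bracket nesting levels:
'[' at pos 0: depth = 1
'[' at pos 3: depth = 2
'[' at pos 7: depth = 3
'[' at pos 18: depth = 2
'[' at pos 22: depth = 3
Maximum depth reached: 3

3


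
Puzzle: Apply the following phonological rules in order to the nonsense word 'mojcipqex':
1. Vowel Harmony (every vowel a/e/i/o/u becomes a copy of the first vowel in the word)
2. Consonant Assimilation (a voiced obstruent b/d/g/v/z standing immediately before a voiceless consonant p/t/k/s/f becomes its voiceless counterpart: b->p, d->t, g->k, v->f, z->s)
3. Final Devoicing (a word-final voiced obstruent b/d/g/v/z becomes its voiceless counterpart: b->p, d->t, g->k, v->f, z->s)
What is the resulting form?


Starting form: 'mojcipqex'
Rule 1: Vowel Harmony: all vowels become 'o' (matching first vowel). 'mojcipqex' -> 'mojcopqox'
Rule 2: Consonant Assimilation: no voiced obstruent (b/d/g/v/z) stands immediately before a voiceless consonant (p/t/k/s/f). No change.
Rule 3: Final Devoicing: final consonant 'x' is not one of the voiced obstruents b/d/g/v/z. No change.
Final form: 'mojcopqox'

mojcopqox


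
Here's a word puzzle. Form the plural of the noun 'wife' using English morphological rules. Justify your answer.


Apply rule: Change -fe to -ves. 'wife' becomes 'wives'.

wives


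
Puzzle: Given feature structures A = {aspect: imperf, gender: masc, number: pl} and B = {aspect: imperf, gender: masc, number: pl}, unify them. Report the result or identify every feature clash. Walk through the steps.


Compare features:
aspect: A=imperf vs B=imperf -> unified: imperf
gender: A=masc vs B=masc -> unified: masc
number: A=pl vs B=pl -> unified: pl
No clashes found.

Unified: {aspect: imperf, gender: masc, number: pl}


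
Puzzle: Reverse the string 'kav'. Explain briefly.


Reverse 'kav' character by character: 'vak'.

vak


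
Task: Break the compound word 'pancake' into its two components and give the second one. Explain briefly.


Split 'pancake' into 'pan' + 'cake'. The second part is 'cake'.

cake


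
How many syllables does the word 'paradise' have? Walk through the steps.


Break 'paradise' into syllables: par-a-dise -> par | a | dise = 3 syllables

3 syllables


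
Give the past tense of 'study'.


Apply rule: Change -y to -ied. 'study' becomes 'studied'.

studied


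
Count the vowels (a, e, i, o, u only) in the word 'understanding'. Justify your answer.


Vowels in 'understanding': u, e, a, i = 4 vowels.

4


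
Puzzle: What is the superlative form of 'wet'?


Apply superlative formation (double final consonant, add -est): 'wet' -> 'wettest'.

wettest


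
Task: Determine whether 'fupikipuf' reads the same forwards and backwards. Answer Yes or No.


Forward: 'fupikipuf'
Reversed: 'fupikipuf'
They are identical.

Yes


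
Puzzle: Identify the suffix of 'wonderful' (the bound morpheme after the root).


The word 'wonderful' = 'wonder' (root) + '-ful' (suffix). The suffix is '-ful'.

ful


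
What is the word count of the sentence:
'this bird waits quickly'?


Split into words: this | bird | waits | quickly = 4 words.

4


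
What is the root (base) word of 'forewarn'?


Remove prefix 'fore' from 'forewarn' to get root 'warn'.

warn


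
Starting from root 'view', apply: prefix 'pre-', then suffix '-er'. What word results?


Step 1: Add prefix 'pre-' to 'view' = 'preview'
Step 2: Add suffix '-er' to 'preview' = 'previewer'

previewer


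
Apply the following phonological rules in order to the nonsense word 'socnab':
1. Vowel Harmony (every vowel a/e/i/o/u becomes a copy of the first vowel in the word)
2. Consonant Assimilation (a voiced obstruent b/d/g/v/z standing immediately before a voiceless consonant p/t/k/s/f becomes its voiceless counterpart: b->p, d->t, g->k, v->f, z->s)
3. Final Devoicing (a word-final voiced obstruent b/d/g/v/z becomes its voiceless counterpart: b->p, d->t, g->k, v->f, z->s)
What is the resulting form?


Starting form: 'socnab'
Rule 1: Vowel Harmony: all vowels become 'o' (matching first vowel). 'socnab' -> 'socnob'
Rule 2: Consonant Assimilation: no voiced obstruent (b/d/g/v/z) stands immediately before a voiceless consonant (p/t/k/s/f). No change.
Rule 3: Final Devoicing: word-final voiced obstruent 'b' becomes voiceless 'p'. 'socnob' -> 'socnop'
Final form: 'socnop'

socnop


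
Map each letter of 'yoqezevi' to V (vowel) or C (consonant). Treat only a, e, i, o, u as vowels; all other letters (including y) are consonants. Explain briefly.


Letter mapping: y = C, o = V, q = C, e = V, z = C, e = V, v = C, i = V.

CVCVCVCV


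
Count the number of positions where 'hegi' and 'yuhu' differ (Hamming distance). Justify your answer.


Alignment:
Position 1: 'h' vs 'y' = DIFFER
Position 2: 'e' vs 'u' = DIFFER
Position 3: 'g' vs 'h' = DIFFER
Position 4: 'i' vs 'u' = DIFFER
Total differences: 4

4


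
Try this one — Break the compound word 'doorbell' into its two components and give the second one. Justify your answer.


Split 'doorbell' into 'door' + 'bell'. The second part is 'bell'.

bell


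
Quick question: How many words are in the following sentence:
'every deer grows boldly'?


Split into words: every | deer | grows | boldly = 4 words.

4


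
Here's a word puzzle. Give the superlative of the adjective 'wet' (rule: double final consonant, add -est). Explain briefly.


Apply superlative formation (double final consonant, add -est): 'wet' -> 'wettest'.

wettest


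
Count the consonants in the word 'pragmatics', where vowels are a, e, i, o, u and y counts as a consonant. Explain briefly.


Consonants in 'pragmatics': p, r, g, m, t, c, s = 7 consonants.

7


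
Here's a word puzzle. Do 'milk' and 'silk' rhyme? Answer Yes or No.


Rime (stressed vowel + following sounds) of 'milk': -ilk = /ɪlk/
Rime of 'silk': -ilk = /ɪlk/
/ɪlk/ and /ɪlk/ are the same ending sound, so the words rhyme.

Yes


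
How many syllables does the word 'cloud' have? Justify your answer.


Break 'cloud' into syllables: cloud -> cloud = 1 syllable

1 syllable


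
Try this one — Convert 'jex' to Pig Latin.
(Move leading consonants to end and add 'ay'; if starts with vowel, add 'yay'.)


'jex': move consonant cluster 'j' to end and add 'ay': 'exjay'.

exjay


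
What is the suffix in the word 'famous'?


The word 'famous' = 'fame' (root) + '-ous' (suffix). The suffix is '-ous'.

ous


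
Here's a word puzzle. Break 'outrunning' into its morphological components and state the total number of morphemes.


Step 1: Identify prefix: 'out' (meaning: surpass)
Step 2: Identify root: 'run'
Step 3: Identify suffix(es): 'ing'
Decomposition: out- (prefix: surpass) + run (root) + -ing (suffix: ongoing action)
Total morphemes: 3

3 morphemes (out- (prefix: surpass) + run (root) + -ing (suffix: ongoing action))


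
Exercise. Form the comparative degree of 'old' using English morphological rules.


Apply comparative formation (add -er): 'old' -> 'older'.

older


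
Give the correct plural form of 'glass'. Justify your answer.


Apply rule: Add -es (sibilant/fricative ending). 'glass' becomes 'glasses'.

glasses


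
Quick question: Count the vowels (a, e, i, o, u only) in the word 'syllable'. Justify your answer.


Vowels in 'syllable': a, e = 2 vowels.

2


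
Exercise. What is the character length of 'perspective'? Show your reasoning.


Spell out 'perspective' and number each letter: p(1), e(2), r(3), s(4), p(5), e(6), c(7), t(8), i(9), v(10), e(11). Total: 11 letters.

11


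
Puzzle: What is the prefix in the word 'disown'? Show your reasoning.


The word 'disown' = 'dis' (prefix) + 'own' (root). The prefix is 'dis'.

dis


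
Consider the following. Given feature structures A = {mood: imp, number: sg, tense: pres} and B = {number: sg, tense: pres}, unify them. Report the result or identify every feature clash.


Compare features:
mood: A=imp vs B=_ -> unified: imp
number: A=sg vs B=sg -> unified: sg
tense: A=pres vs B=pres -> unified: pres
No clashes found.

Unified: {mood: imp, number: sg, tense: pres}


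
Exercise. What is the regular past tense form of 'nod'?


Apply rule: Double final consonant and add -ed. 'nod' becomes 'nodded'.

nodded


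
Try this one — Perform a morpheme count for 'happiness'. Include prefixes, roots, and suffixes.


Decomposition: happy (root) + -ness (suffix) = 2 morpheme(s)

2 morphemes


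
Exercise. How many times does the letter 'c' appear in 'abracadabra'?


Letter 'c' in 'abracadabra': found at position(s) 5 = 1 occurrence(s).

1


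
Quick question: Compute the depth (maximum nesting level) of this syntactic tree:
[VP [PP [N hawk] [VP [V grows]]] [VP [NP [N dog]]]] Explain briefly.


Count bracket nesting levels:
'[' at pos 0: depth = 1
'[' at pos 4: depth = 2
'[' at pos 8: depth = 3
'[' at pos 17: depth = 3
'[' at pos 21: depth = 4
'[' at pos 33: depth = 2
'[' at pos 37: depth = 3
'[' at pos 41: depth = 4
Maximum depth reached: 4

4


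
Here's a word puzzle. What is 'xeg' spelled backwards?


Reverse 'xeg' character by character: 'gex'.

gex


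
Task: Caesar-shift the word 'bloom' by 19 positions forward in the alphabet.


Shift each letter by 19: b -> u, l -> e, o -> h, o -> h, m -> f. Result: 'uehhf'.

uehhf


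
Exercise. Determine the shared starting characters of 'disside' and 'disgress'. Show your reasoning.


Compare from the start: 3 characters match: 'dis'. Mismatch at position 4: 's' vs 'g'.

dis


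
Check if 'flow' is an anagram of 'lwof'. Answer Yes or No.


Sorted letters of 'flow': 'flow'
Sorted letters of 'lwof': 'flow'
They match.

Yes


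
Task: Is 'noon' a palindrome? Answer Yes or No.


Forward: 'noon'
Reversed: 'noon'
They are identical.

Yes


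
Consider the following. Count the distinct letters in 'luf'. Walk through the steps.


Unique letters in 'luf': {f, l, u} = 3 distinct letters.

3


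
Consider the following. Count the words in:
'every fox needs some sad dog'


Split into words: every | fox | needs | some | sad | dog = 6 words.

6


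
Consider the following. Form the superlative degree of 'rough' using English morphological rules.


Apply superlative formation (add -est): 'rough' -> 'roughest'.

roughest


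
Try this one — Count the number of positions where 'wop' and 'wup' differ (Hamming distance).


Alignment:
Position 1: 'w' vs 'w' = match
Position 2: 'o' vs 'u' = DIFFER
Position 3: 'p' vs 'p' = match
Total differences: 1

1


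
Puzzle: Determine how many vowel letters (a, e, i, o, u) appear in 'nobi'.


Vowels in 'nobi': o, i = 2 vowels.

2


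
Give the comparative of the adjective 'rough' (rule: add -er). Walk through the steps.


Apply comparative formation (add -er): 'rough' -> 'rougher'.

rougher


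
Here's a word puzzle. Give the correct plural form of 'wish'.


Apply rule: Add -es (sibilant/fricative ending). 'wish' becomes 'wishes'.

wishes


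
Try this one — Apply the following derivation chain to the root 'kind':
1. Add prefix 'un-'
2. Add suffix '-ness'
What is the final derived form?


Step 1: Add prefix 'un-' to 'kind' = 'unkind'
Step 2: Add suffix '-ness' to 'unkind' = 'unkindness'

unkindness


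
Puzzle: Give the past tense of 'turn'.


Apply rule: Add -ed. 'turn' becomes 'turned'.

turned


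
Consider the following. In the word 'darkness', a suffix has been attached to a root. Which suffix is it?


The word 'darkness' = 'dark' (root) + '-ness' (suffix). The suffix is '-ness'.

ness


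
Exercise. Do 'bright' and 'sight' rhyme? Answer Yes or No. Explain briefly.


Rime (stressed vowel + following sounds) of 'bright': -ight = /aɪt/
Rime of 'sight': -ight = /aɪt/
/aɪt/ and /aɪt/ are the same ending sound, so the words rhyme.

Yes


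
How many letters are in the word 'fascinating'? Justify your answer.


Spell out 'fascinating' and number each letter: f(1), a(2), s(3), c(4), i(5), n(6), a(7), t(8), i(9), n(10), g(11). Total: 11 letters.

11


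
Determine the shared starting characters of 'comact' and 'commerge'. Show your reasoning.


Compare from the start: 3 characters match: 'com'. Mismatch at position 4: 'a' vs 'm'.

com


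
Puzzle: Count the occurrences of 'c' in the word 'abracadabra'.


Letter 'c' in 'abracadabra': found at position(s) 5 = 1 occurrence(s).

1


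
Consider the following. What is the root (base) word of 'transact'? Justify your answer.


Remove prefix 'trans' from 'transact' to get root 'act'.

act


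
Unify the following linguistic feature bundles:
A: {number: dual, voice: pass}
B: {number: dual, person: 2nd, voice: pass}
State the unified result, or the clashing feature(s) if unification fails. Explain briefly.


Compare features:
number: A=dual vs B=dual -> unified: dual
person: A=_ vs B=2nd -> unified: 2nd
voice: A=pass vs B=pass -> unified: pass
No clashes found.

Unified: {number: dual, person: 2nd, voice: pass}


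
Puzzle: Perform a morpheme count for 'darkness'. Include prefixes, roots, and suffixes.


Decomposition: dark (root) + -ness (suffix) = 2 morpheme(s)

2 morphemes


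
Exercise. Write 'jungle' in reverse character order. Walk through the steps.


Reverse 'jungle' character by character: 'elgnuj'.

elgnuj


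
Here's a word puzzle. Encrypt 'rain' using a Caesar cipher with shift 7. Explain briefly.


Shift each letter by 7: r -> y, a -> h, i -> p, n -> u. Result: 'yhpu'.

yhpu


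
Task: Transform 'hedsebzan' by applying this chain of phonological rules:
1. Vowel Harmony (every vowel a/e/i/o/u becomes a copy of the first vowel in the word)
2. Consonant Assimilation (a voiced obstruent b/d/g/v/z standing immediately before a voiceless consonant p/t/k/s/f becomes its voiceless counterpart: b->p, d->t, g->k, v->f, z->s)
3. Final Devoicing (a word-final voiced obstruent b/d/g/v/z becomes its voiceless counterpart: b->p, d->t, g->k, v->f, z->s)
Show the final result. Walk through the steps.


Starting form: 'hedsebzan'
Rule 1: Vowel Harmony: all vowels become 'e' (matching first vowel). 'hedsebzan' -> 'hedsebzen'
Rule 2: Consonant Assimilation: voiced obstruent before voiceless consonant becomes voiceless ('ds' -> 'ts'). 'hedsebzen' -> 'hetsebzen'
Rule 3: Final Devoicing: final consonant 'n' is not one of the voiced obstruents b/d/g/v/z. No change.
Final form: 'hetsebzen'

hetsebzen


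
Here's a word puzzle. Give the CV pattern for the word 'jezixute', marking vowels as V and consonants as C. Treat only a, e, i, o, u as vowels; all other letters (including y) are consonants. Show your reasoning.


Letter mapping: j = C, e = V, z = C, i = V, x = C, u = V, t = C, e = V.

CVCVCVCV
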